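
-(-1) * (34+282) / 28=79 / 7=11.29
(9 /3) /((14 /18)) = 27 /7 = 3.86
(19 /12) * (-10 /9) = -95 /54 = -1.76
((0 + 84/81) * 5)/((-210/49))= -98/81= -1.21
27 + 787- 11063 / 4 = -7807 / 4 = -1951.75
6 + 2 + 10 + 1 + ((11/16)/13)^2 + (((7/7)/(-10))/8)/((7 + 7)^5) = 138176565421/7271380480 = 19.00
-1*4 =-4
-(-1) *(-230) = -230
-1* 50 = -50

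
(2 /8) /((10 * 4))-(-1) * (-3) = -479 /160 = -2.99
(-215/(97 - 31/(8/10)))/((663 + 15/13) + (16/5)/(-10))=-139750/25134409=-0.01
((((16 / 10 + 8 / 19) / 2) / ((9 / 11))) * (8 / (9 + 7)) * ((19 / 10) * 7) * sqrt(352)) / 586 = 1232 * sqrt(22) / 21975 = 0.26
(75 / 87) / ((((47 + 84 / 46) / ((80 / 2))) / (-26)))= -18.36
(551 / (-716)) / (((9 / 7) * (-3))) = 3857 / 19332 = 0.20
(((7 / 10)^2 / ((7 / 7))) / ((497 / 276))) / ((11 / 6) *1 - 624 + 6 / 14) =-20286 / 46350575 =-0.00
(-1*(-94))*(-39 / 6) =-611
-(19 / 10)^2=-361 / 100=-3.61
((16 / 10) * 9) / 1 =72 / 5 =14.40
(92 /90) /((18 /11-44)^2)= 0.00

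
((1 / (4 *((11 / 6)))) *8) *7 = 84 / 11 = 7.64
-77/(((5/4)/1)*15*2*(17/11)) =-1694/1275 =-1.33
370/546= 185/273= 0.68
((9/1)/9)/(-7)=-1/7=-0.14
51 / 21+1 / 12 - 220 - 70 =-24149 / 84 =-287.49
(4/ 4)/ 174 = 1/ 174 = 0.01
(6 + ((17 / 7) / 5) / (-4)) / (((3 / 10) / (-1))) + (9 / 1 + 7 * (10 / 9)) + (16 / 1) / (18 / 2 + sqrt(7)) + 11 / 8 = 9389 / 18648 - 8 * sqrt(7) / 37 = -0.07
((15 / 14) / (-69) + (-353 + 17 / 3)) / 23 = -335539 / 22218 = -15.10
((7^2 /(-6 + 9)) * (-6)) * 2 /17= -196 /17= -11.53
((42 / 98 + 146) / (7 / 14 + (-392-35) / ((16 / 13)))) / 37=-16400 / 1435637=-0.01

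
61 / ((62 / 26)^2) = 10309 / 961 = 10.73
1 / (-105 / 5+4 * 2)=-1 / 13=-0.08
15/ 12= 5/ 4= 1.25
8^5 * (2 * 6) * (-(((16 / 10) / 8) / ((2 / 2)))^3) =-393216 / 125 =-3145.73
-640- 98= -738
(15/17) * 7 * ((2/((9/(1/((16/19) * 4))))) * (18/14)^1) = 285/544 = 0.52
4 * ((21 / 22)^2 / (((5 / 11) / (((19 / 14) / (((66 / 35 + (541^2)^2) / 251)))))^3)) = 526154442842259 / 215606227814830208452355513175386280808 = 0.00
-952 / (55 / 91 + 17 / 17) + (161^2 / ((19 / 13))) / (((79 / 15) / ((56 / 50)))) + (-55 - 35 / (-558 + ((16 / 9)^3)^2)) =478719066943147497 / 153274471849630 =3123.28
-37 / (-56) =0.66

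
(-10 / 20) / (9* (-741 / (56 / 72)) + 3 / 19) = 133 / 2280756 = 0.00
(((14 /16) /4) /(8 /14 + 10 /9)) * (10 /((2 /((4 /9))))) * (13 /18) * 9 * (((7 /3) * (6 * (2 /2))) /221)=1715 /14416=0.12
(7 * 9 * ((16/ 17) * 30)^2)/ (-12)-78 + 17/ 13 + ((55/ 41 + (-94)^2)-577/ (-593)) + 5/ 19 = 7942533414174/ 1735534879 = 4576.42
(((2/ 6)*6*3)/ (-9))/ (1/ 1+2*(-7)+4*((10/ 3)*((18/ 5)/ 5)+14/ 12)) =-0.53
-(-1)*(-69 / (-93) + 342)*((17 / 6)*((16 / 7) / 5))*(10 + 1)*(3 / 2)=1589500 / 217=7324.88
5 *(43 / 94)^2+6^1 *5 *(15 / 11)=4077895 / 97196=41.96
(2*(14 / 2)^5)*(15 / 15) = 33614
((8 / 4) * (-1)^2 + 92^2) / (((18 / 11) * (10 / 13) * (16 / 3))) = 201773 / 160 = 1261.08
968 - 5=963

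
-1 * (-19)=19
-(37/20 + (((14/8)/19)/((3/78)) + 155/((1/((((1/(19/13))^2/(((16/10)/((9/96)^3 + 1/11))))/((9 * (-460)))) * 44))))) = -411425042569/97946173440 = -4.20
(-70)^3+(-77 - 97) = -343174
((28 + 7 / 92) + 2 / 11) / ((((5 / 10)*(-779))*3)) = -28597 / 1182522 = -0.02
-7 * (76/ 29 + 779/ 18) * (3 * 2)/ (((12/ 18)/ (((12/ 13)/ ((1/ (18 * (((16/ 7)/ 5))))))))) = -3184704/ 145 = -21963.48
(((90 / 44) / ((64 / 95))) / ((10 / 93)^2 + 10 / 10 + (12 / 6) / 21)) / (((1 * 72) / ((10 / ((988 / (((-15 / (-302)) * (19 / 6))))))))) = 718948125 / 11853212360704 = 0.00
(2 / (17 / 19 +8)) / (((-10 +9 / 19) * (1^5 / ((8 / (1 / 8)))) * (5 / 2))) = -92416 / 152945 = -0.60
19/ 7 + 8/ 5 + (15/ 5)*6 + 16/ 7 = 123/ 5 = 24.60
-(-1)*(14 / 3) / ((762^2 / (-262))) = -917 / 435483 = -0.00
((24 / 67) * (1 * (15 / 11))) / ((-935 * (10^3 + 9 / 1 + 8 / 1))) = -8 / 15573547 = -0.00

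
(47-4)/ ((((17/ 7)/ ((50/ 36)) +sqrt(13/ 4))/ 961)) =-8851386600/ 23581 +2531033750 * sqrt(13)/ 23581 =11635.87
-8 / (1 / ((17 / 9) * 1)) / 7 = -136 / 63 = -2.16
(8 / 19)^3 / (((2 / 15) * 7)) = 3840 / 48013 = 0.08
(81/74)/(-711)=-9/5846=-0.00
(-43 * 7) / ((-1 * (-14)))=-43 / 2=-21.50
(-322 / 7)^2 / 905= 2.34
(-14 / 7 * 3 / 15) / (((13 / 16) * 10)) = -16 / 325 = -0.05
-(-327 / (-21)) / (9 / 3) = -109 / 21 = -5.19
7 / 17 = 0.41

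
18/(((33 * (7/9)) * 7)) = 54/539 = 0.10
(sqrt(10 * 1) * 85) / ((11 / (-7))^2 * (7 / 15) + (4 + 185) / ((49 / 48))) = 1.44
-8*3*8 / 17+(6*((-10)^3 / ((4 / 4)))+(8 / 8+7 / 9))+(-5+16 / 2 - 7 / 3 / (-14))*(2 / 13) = -11951959 / 1989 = -6009.03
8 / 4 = 2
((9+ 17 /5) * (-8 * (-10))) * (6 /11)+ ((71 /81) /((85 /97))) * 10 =8347418 /15147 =551.09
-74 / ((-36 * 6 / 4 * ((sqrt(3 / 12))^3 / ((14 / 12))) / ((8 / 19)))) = 8288 / 1539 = 5.39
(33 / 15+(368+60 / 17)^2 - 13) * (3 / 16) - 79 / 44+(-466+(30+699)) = 3324035391 / 127160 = 26140.57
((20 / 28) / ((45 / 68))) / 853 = 68 / 53739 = 0.00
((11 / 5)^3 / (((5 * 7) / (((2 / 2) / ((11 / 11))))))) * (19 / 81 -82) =-8815213 / 354375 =-24.88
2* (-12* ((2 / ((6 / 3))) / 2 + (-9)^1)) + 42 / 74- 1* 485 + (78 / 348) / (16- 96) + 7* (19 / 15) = -27973735 / 103008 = -271.57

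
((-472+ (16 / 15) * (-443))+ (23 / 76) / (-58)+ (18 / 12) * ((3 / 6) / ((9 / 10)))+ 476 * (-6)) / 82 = -83745503 / 1807280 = -46.34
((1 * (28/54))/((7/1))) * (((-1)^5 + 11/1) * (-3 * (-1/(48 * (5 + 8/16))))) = 5/594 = 0.01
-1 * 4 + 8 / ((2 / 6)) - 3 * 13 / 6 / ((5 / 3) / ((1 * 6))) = -17 / 5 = -3.40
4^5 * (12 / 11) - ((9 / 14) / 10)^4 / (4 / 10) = 1117.09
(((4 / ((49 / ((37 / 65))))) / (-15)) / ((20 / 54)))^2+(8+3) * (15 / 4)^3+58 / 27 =6378733827449143 / 10955763000000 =582.23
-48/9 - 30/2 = -61/3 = -20.33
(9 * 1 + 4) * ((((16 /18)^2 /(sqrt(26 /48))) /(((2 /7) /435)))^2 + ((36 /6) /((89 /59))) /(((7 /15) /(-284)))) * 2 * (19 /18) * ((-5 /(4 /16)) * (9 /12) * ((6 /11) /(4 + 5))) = -998090690095600 /14987511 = -66594826.19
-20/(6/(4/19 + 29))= -1850/19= -97.37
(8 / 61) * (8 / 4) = 16 / 61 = 0.26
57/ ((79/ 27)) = 19.48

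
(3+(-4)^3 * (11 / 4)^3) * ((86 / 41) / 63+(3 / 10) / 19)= -15995096 / 245385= -65.18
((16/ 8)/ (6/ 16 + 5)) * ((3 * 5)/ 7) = 240/ 301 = 0.80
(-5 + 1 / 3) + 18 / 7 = -44 / 21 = -2.10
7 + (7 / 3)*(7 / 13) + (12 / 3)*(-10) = -1238 / 39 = -31.74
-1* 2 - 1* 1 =-3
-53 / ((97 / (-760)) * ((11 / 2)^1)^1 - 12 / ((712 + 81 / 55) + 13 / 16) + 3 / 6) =50637679760 / 209022497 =242.26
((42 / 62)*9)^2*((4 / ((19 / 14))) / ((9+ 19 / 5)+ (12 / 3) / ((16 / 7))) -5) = -315833175 / 1771123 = -178.32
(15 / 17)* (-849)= -12735 / 17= -749.12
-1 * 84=-84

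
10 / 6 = 5 / 3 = 1.67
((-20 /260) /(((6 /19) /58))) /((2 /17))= -9367 /78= -120.09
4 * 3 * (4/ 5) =48/ 5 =9.60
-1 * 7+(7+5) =5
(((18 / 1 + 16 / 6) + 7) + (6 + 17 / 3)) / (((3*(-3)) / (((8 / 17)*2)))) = -1888 / 459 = -4.11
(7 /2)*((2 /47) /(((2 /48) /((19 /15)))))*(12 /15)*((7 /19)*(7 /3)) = 10976 /3525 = 3.11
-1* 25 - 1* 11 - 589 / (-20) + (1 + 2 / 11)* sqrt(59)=-131 / 20 + 13* sqrt(59) / 11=2.53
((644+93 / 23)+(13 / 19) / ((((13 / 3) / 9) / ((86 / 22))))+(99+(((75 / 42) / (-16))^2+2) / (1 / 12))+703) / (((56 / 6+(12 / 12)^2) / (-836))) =-267682005135 / 2235968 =-119716.38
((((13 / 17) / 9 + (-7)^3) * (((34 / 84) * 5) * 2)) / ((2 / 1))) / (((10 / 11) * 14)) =-288563 / 5292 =-54.53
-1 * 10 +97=87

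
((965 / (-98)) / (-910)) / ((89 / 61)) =11773 / 1587404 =0.01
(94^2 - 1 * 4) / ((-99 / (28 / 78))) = -41216 / 1287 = -32.02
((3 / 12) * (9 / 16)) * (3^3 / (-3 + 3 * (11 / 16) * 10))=81 / 376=0.22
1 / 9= 0.11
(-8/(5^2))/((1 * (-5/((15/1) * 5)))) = 24/5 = 4.80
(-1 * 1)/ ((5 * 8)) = -1/ 40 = -0.02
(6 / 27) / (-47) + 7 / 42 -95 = -80233 / 846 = -94.84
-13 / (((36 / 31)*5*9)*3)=-403 / 4860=-0.08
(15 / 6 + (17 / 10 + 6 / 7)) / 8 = 0.63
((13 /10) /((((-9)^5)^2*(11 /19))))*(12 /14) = 247 /447470664795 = 0.00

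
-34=-34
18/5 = 3.60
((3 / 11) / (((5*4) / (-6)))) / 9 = -1 / 110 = -0.01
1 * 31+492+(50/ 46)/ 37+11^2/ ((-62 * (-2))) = 55295123/ 105524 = 524.01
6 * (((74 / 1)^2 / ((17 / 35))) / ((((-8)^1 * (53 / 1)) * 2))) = -79.77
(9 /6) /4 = 3 /8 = 0.38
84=84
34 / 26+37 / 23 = 872 / 299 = 2.92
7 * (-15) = -105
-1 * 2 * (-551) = 1102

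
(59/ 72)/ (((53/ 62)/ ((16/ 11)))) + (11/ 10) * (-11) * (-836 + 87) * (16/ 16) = 475603523/ 52470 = 9064.29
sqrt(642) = 25.34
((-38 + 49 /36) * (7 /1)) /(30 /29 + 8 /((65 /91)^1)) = -1338785 /63864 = -20.96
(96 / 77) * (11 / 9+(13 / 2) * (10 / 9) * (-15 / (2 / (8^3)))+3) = -7985984 / 231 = -34571.36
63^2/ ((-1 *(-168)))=189/ 8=23.62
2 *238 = 476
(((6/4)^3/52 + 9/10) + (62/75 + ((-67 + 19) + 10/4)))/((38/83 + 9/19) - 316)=2150559631/15502125600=0.14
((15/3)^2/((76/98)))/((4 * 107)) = 1225/16264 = 0.08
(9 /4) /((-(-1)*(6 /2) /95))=285 /4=71.25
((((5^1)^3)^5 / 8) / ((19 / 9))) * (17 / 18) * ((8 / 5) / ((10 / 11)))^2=100439453125 / 19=5286287006.58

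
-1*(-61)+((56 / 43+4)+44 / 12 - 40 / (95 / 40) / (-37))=6386558 / 90687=70.42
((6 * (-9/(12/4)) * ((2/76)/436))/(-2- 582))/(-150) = -3/241892800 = -0.00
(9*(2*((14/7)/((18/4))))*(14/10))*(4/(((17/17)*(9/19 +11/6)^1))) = 25536/1315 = 19.42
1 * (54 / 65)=54 / 65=0.83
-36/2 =-18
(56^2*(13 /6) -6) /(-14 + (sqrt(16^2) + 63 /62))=74276 /33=2250.79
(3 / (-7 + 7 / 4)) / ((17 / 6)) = -24 / 119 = -0.20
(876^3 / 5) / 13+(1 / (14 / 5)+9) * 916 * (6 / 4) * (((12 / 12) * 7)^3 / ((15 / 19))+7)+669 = 1041192563 / 65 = 16018347.12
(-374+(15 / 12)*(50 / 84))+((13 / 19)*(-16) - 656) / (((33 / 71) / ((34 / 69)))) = -79313615 / 73416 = -1080.33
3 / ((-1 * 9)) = -1 / 3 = -0.33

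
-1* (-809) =809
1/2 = 0.50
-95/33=-2.88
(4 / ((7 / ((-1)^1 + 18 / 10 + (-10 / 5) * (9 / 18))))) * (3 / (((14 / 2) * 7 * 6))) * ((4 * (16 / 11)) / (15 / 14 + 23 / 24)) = -3072 / 918995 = -0.00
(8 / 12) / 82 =1 / 123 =0.01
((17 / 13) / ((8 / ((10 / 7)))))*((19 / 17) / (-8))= -95 / 2912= -0.03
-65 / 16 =-4.06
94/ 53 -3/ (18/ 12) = -12/ 53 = -0.23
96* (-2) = -192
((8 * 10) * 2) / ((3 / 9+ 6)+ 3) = 120 / 7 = 17.14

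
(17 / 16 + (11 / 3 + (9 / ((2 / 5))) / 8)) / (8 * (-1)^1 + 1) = -181 / 168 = -1.08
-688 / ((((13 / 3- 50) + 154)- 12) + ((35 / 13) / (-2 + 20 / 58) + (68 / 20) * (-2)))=-715520 / 91423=-7.83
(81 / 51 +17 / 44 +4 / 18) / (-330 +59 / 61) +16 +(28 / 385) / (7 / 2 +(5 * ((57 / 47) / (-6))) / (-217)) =24169526906647 / 1509267747240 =16.01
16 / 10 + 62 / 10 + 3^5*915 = 1111764 / 5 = 222352.80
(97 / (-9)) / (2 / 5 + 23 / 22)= -10670 / 1431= -7.46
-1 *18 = -18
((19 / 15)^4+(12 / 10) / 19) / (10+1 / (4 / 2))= 0.25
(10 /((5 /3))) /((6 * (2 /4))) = 2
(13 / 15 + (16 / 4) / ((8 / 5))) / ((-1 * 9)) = -101 / 270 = -0.37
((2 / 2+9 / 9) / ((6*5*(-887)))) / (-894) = 1 / 11894670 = 0.00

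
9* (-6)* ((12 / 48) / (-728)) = 27 / 1456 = 0.02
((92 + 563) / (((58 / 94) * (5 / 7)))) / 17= 43099 / 493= 87.42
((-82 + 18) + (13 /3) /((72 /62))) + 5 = -5969 /108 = -55.27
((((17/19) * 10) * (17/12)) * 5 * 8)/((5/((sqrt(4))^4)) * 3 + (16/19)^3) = 166926400/505263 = 330.38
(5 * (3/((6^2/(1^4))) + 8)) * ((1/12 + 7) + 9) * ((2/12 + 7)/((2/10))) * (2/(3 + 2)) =4025015/432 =9317.16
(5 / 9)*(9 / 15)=1 / 3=0.33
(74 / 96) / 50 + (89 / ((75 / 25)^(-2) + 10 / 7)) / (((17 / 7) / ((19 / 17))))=1790791621 / 67279200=26.62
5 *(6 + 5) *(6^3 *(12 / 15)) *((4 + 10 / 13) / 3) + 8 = 196520 / 13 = 15116.92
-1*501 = -501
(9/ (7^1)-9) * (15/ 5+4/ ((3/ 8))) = -738/ 7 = -105.43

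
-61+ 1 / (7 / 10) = -417 / 7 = -59.57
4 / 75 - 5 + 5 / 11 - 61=-65.49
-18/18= -1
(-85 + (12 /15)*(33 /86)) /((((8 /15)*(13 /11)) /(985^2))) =-583005291825 /4472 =-130367909.62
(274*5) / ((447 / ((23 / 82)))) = 15755 / 18327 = 0.86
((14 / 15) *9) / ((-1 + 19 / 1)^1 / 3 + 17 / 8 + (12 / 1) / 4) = 0.76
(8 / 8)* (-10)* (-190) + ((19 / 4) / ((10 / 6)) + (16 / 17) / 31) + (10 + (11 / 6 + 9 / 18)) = 60559057 / 31620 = 1915.21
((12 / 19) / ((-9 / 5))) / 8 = -5 / 114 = -0.04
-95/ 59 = -1.61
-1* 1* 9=-9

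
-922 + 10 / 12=-5527 / 6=-921.17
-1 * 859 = -859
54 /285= 0.19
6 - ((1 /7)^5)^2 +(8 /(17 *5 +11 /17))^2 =1147385636757 /190953268324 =6.01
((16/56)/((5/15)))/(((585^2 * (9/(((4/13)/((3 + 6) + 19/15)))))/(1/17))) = 4/8153099955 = 0.00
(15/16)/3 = 5/16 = 0.31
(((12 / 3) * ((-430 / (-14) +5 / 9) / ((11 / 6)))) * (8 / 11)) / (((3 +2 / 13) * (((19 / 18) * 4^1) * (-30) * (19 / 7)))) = -81952 / 1790921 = -0.05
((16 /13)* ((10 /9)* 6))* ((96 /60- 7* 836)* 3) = -1872128 /13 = -144009.85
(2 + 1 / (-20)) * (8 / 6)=13 / 5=2.60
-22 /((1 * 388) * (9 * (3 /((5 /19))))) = -55 /99522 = -0.00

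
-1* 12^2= -144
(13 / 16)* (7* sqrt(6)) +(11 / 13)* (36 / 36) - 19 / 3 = -214 / 39 +91* sqrt(6) / 16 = 8.44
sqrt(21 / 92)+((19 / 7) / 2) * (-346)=-3287 / 7+sqrt(483) / 46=-469.09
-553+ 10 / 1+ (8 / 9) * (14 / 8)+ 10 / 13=-63259 / 117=-540.68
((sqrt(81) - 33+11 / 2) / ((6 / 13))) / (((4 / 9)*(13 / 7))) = -777 / 16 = -48.56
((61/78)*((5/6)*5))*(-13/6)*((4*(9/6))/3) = -1525/108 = -14.12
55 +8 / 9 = 503 / 9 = 55.89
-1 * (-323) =323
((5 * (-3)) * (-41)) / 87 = 205 / 29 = 7.07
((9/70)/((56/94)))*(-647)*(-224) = 1094724/35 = 31277.83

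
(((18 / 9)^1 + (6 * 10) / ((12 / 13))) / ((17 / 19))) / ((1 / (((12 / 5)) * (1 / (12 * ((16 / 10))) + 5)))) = 907.95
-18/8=-9/4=-2.25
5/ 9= 0.56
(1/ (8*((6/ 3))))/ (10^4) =1/ 160000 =0.00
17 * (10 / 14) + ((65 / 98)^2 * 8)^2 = 141403655 / 5764801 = 24.53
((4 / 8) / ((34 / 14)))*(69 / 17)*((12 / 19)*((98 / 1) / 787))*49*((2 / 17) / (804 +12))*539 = 625069137 / 2497779026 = 0.25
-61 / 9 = -6.78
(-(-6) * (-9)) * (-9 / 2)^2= -2187 / 2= -1093.50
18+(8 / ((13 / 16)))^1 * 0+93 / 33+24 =493 / 11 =44.82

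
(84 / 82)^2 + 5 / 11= 27809 / 18491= 1.50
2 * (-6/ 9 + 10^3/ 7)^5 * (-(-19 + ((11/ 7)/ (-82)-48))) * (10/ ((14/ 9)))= 15219790118870745014240/ 303887367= 50083655234245.87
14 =14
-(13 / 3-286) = 845 / 3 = 281.67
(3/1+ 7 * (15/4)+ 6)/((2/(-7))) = -987/8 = -123.38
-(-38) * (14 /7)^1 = 76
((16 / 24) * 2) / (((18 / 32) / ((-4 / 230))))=-0.04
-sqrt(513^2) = -513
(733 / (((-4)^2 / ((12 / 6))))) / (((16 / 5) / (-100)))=-91625 / 32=-2863.28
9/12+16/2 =35/4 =8.75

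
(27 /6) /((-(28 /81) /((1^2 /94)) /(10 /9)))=-405 /2632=-0.15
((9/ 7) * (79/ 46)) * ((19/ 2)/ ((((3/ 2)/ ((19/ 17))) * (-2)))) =-85557/ 10948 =-7.81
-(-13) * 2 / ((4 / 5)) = 65 / 2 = 32.50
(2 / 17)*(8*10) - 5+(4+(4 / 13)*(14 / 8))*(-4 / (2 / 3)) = -5043 / 221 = -22.82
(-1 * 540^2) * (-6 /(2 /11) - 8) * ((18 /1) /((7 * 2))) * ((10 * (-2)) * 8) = -17216064000 /7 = -2459437714.29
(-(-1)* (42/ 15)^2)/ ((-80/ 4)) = -49/ 125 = -0.39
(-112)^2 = 12544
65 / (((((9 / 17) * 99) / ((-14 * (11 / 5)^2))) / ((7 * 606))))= -48124076 / 135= -356474.64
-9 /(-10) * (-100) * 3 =-270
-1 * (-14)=14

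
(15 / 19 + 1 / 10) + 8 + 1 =9.89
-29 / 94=-0.31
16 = 16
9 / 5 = 1.80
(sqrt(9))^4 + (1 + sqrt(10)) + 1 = sqrt(10) + 83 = 86.16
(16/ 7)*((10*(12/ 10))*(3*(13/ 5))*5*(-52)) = -55625.14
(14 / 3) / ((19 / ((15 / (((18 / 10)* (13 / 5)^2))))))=8750 / 28899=0.30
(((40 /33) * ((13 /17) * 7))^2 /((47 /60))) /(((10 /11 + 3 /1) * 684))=66248000 /3295901367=0.02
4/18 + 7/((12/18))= 10.72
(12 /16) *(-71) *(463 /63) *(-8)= 3130.76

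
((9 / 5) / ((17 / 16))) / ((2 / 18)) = 1296 / 85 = 15.25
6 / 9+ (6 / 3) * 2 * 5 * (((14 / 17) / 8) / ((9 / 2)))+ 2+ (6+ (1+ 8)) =2773 / 153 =18.12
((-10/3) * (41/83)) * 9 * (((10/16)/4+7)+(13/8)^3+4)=-4864035/21248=-228.92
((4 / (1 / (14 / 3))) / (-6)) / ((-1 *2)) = 14 / 9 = 1.56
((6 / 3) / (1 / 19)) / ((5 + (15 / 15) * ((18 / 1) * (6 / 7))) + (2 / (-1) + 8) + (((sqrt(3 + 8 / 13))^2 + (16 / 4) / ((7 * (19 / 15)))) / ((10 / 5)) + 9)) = 131404 / 129543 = 1.01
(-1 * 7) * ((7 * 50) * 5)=-12250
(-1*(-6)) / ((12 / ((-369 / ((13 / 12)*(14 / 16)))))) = -17712 / 91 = -194.64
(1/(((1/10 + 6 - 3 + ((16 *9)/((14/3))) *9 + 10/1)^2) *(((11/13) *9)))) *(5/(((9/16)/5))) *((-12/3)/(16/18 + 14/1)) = -50960000/2748764609217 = -0.00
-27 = -27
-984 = -984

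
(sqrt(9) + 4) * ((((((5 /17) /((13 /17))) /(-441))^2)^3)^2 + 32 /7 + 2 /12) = 11945850710092343369481573531118632115101120509 /360176403319367136768288649179456244661693646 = 33.17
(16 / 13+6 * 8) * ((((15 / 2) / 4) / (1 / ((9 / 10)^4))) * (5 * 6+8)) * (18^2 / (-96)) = -10097379 / 1300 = -7767.21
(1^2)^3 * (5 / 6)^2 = 25 / 36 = 0.69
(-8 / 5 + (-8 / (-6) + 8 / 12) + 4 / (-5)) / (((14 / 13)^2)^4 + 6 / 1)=-815730721 / 15925433455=-0.05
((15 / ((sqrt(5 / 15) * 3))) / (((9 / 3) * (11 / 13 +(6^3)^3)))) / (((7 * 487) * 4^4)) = 65 * sqrt(3) / 342999007588608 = 0.00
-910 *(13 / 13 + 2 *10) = -19110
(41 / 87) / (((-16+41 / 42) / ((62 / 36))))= -0.05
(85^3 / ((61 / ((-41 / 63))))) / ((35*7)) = -5035825 / 188307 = -26.74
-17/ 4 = -4.25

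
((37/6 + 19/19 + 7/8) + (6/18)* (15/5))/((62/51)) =119/16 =7.44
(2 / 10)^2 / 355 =1 / 8875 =0.00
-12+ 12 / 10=-10.80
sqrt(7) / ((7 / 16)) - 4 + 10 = 6 + 16 * sqrt(7) / 7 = 12.05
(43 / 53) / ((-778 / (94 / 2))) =-2021 / 41234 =-0.05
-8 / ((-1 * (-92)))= -0.09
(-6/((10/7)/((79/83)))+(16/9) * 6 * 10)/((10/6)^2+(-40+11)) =-383469/97940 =-3.92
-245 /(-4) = 245 /4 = 61.25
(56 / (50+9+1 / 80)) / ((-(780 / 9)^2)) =-504 / 3989245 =-0.00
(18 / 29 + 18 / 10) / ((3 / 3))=351 / 145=2.42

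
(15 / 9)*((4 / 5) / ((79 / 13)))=52 / 237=0.22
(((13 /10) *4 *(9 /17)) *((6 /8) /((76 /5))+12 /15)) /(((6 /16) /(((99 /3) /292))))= 1661517 /2357900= 0.70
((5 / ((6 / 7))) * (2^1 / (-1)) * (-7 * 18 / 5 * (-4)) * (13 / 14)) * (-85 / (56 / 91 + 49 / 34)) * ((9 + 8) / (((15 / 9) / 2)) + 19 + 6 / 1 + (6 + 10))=839674472 / 303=2771202.88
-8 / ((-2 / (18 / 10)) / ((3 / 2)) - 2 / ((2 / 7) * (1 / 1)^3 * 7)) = 216 / 47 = 4.60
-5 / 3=-1.67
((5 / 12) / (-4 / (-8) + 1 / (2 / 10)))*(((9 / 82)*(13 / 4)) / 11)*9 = 1755 / 79376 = 0.02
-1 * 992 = -992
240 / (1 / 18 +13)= 864 / 47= 18.38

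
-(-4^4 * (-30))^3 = -452984832000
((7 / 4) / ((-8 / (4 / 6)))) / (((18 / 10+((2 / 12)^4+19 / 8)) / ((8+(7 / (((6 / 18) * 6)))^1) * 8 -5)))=-82215 / 27059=-3.04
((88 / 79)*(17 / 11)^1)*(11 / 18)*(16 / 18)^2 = 47872 / 57591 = 0.83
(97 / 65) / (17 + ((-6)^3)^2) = 97 / 3033745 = 0.00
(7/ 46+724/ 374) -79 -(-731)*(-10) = -63542217/ 8602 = -7386.91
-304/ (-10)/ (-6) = -76/ 15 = -5.07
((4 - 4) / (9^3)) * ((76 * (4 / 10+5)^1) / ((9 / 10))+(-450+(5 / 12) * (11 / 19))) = 0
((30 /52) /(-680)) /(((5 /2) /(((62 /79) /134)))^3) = -89373 /8192905853824250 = -0.00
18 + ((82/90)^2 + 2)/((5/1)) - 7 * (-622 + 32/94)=2079660857/475875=4370.18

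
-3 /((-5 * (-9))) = -1 /15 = -0.07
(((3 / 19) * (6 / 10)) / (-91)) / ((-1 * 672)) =3 / 1936480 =0.00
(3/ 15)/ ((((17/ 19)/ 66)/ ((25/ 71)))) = 6270/ 1207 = 5.19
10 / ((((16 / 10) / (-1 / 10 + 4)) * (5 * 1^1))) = 39 / 8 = 4.88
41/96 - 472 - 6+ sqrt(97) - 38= -49495/96+ sqrt(97)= -505.72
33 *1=33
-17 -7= -24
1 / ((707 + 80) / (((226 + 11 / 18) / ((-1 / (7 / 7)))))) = -4079 / 14166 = -0.29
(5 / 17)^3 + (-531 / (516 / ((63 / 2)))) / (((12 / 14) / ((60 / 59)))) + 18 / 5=-147179327 / 4225180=-34.83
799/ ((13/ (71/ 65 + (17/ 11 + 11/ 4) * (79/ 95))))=202513741/ 706420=286.68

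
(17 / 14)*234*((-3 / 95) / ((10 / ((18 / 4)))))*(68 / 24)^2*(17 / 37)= -29315871 / 1968400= -14.89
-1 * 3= -3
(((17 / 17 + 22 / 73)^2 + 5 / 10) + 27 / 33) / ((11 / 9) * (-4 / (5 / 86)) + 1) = -0.04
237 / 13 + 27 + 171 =2811 / 13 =216.23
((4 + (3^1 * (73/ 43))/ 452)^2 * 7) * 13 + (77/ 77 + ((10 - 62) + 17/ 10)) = 1414.91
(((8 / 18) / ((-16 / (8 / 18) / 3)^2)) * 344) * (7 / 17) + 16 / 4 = 4.44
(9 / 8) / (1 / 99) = 891 / 8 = 111.38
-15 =-15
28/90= 14/45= 0.31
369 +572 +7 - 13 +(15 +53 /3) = 2903 /3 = 967.67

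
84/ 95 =0.88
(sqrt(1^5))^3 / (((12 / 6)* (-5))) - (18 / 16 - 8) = 271 / 40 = 6.78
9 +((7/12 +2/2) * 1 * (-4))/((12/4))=62/9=6.89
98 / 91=14 / 13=1.08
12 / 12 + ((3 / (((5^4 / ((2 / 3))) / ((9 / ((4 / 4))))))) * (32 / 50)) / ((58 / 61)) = 1.02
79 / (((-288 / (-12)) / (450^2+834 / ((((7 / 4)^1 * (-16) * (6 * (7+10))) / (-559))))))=7620948379 / 11424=667099.82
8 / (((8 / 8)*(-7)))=-8 / 7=-1.14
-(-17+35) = -18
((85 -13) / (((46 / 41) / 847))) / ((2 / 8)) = 5000688 / 23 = 217421.22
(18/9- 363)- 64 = -425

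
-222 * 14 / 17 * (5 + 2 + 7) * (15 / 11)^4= -2202795000 / 248897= -8850.23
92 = 92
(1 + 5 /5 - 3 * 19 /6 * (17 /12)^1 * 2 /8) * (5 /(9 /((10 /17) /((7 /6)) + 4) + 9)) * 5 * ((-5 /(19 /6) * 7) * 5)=58625 /342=171.42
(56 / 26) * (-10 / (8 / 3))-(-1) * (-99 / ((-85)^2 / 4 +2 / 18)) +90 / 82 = -243807492 / 34660457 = -7.03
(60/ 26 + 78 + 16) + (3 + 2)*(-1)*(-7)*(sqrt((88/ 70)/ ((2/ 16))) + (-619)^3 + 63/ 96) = -3453292105421/ 416 + 4*sqrt(770) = -8301182834.73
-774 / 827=-0.94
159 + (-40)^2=1759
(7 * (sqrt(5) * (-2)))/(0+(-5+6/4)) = 8.94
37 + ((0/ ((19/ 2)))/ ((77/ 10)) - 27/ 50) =1823/ 50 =36.46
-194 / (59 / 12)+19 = -1207 / 59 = -20.46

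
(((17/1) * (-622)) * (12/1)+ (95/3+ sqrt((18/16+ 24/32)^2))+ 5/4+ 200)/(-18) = 3039677/432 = 7036.29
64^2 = 4096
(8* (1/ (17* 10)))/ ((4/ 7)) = 7/ 85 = 0.08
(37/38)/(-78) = -37/2964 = -0.01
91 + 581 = 672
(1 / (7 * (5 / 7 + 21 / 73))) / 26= 73 / 13312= 0.01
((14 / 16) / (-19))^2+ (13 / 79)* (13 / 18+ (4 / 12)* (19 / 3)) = 2564605 / 5475648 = 0.47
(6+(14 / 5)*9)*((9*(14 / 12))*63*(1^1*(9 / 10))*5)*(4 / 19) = 1857492 / 95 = 19552.55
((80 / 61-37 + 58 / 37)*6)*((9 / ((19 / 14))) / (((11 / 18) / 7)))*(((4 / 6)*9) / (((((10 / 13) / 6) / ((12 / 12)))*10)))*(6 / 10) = -234077426856 / 5360375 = -43668.11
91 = 91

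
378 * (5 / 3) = 630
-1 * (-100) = 100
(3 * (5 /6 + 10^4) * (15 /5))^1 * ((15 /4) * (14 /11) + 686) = 248698905 /4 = 62174726.25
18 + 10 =28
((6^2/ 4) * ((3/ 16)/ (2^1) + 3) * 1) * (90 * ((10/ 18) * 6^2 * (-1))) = -200475/ 4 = -50118.75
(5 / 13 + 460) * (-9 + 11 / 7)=-3420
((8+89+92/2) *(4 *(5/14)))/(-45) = -286/63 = -4.54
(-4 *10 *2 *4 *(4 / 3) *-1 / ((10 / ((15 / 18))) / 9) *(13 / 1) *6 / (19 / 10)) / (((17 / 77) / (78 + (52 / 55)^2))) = 16679050752 / 3553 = 4694357.09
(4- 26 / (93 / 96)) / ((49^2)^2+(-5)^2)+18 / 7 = 1608383976 / 625483621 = 2.57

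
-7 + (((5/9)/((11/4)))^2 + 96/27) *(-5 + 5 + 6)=47627/3267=14.58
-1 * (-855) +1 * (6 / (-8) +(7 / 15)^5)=2594851603 / 3037500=854.27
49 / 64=0.77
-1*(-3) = 3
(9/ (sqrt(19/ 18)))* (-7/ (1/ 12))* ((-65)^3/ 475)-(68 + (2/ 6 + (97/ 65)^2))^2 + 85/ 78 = -1599380852933/ 321311250 + 24913980* sqrt(38)/ 361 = 420451.94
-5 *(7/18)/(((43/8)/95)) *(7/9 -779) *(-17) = -1583604400/3483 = -454666.78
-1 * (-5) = 5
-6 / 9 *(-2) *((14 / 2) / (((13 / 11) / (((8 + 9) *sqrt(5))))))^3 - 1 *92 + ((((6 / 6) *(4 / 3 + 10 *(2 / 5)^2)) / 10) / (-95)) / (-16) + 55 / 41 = -211868549 / 2337000 + 44858932580 *sqrt(5) / 6591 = 15218787.00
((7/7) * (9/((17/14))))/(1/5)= 630/17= 37.06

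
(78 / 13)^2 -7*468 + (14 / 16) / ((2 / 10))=-25885 / 8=-3235.62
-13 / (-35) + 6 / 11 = 353 / 385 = 0.92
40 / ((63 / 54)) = 240 / 7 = 34.29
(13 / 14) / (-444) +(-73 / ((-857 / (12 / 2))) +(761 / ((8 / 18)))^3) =213935737902362297 / 42616896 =5019974657.52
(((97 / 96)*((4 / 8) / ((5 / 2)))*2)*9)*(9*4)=2619 / 20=130.95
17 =17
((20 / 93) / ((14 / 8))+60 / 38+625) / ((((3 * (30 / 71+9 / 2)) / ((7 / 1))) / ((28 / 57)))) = 145.93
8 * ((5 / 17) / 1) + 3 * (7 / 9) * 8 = 1072 / 51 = 21.02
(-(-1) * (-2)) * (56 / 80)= -7 / 5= -1.40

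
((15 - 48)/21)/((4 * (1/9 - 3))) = 99/728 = 0.14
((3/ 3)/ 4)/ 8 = 1/ 32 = 0.03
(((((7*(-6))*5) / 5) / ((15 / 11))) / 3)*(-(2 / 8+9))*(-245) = -139601 / 6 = -23266.83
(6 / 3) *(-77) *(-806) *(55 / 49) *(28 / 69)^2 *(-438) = -15947451520 / 1587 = -10048803.73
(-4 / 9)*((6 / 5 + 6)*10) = -32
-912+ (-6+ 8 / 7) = -6418 / 7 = -916.86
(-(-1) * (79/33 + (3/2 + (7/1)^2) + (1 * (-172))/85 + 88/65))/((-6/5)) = -3808715/87516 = -43.52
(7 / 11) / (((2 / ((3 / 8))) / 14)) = 1.67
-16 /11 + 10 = 94 /11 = 8.55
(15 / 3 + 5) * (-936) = -9360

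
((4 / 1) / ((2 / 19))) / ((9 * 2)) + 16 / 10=167 / 45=3.71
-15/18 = -5/6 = -0.83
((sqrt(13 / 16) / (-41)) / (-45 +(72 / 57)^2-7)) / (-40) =-361 * sqrt(13) / 119365760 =-0.00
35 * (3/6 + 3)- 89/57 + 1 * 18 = 15839/114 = 138.94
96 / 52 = 24 / 13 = 1.85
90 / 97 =0.93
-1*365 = -365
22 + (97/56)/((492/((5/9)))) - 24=-495451/247968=-2.00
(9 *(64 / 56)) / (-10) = -36 / 35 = -1.03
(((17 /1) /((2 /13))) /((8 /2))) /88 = 221 /704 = 0.31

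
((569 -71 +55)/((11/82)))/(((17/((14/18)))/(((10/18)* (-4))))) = -6348440/15147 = -419.12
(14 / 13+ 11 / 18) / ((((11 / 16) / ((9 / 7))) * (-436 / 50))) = -39500 / 109109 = -0.36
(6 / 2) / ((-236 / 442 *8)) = -663 / 944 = -0.70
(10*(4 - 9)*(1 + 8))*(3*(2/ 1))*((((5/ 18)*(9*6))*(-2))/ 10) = 8100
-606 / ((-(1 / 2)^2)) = 2424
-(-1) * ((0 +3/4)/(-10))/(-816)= 1/10880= 0.00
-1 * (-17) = 17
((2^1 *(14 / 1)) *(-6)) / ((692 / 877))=-36834 / 173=-212.91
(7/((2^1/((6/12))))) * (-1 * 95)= -665/4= -166.25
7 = 7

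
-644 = -644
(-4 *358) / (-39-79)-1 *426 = -413.86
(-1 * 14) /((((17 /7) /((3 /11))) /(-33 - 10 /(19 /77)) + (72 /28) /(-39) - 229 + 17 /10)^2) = -1682909537400 /6220797589553089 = -0.00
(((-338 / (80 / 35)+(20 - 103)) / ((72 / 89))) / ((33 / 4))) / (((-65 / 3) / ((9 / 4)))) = 164383 / 45760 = 3.59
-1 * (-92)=92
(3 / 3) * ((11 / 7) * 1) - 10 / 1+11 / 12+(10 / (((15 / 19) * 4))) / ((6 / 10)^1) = -563 / 252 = -2.23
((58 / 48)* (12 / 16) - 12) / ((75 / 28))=-497 / 120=-4.14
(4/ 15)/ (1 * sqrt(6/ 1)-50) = -20/ 3741-2 * sqrt(6)/ 18705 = -0.01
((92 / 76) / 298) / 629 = 0.00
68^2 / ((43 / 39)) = 180336 / 43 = 4193.86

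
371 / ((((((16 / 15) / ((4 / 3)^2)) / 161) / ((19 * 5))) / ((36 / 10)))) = 34046670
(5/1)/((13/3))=15/13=1.15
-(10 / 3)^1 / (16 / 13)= -65 / 24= -2.71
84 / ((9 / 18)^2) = 336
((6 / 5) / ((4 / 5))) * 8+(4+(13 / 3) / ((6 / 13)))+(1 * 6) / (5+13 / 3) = 1640 / 63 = 26.03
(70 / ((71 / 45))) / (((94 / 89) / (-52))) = -7289100 / 3337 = -2184.33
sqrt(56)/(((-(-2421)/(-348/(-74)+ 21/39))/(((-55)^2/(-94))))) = -7626025 *sqrt(14)/54731547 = -0.52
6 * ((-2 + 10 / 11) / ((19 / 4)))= -288 / 209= -1.38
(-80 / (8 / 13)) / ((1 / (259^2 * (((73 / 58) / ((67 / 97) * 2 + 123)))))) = -6175007293 / 69977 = -88243.38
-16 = -16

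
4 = 4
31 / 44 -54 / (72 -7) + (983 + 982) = 5619539 / 2860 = 1964.87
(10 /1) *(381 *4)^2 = 23225760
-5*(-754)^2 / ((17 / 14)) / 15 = -7959224 / 51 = -156063.22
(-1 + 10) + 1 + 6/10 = 53/5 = 10.60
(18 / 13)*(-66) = -1188 / 13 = -91.38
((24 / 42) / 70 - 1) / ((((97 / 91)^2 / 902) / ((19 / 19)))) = -787.38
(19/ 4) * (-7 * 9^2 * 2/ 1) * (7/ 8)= -4713.19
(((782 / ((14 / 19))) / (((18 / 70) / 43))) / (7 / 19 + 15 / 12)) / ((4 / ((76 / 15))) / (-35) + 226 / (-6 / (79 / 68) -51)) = -7959411730340 / 293710839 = -27099.48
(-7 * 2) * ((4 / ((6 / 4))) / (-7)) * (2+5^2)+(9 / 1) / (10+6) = 2313 / 16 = 144.56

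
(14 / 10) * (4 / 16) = 0.35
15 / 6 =2.50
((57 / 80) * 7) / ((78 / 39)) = 399 / 160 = 2.49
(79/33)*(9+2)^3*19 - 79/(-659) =119688476/1977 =60540.45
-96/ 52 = -24/ 13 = -1.85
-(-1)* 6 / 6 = 1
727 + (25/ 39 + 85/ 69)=217933/ 299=728.87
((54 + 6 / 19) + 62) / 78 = 85 / 57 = 1.49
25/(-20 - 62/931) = -23275/18682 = -1.25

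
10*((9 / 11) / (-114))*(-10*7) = 1050 / 209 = 5.02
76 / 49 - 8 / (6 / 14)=-2516 / 147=-17.12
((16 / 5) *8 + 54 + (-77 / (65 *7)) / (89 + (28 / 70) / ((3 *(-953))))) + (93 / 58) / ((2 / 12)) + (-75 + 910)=2216458637363 / 2398196905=924.22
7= 7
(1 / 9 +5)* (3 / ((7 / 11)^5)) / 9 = 7408346 / 453789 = 16.33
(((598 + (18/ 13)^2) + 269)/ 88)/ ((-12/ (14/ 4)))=-342643/ 118976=-2.88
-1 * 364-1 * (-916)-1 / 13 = 7175 / 13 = 551.92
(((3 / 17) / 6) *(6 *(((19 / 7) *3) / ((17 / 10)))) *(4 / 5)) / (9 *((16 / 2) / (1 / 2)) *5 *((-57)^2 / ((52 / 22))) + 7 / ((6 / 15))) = 35568 / 52056918305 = 0.00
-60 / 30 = -2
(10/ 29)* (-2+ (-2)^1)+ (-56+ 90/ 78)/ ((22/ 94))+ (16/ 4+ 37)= -807512/ 4147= -194.72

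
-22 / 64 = -11 / 32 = -0.34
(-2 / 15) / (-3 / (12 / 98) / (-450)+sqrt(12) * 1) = 5880 / 9717599 - 216000 * sqrt(3) / 9717599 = -0.04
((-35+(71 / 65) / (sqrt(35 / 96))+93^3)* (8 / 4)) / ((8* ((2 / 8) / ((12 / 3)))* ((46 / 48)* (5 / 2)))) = 1342871.06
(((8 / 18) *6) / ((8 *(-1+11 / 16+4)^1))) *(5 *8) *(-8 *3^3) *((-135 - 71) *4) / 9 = 4218880 / 59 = 71506.44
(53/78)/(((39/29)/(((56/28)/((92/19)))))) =29203/139932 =0.21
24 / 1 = 24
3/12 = 1/4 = 0.25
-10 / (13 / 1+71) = -5 / 42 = -0.12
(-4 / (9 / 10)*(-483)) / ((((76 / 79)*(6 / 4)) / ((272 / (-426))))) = -34595680 / 36423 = -949.83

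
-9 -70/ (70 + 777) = -1099/ 121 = -9.08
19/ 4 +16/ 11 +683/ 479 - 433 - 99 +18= -10672245/ 21076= -506.37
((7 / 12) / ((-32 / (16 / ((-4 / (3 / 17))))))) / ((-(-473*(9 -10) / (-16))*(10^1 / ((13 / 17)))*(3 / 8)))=182 / 2050455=0.00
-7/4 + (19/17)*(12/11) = -397/748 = -0.53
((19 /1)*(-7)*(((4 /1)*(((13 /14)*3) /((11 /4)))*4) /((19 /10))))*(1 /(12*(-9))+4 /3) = -13520 /9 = -1502.22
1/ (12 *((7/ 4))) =1/ 21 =0.05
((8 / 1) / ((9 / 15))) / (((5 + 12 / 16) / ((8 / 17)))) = 1280 / 1173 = 1.09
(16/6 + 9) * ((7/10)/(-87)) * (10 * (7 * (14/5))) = -4802/261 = -18.40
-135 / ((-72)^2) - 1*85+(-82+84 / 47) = -1491115 / 9024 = -165.24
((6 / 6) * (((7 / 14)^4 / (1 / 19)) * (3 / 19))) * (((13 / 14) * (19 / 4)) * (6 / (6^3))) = 247 / 10752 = 0.02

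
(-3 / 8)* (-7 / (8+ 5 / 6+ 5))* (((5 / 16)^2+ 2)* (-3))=-1.19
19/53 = 0.36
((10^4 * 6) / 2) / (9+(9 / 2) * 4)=10000 / 9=1111.11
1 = 1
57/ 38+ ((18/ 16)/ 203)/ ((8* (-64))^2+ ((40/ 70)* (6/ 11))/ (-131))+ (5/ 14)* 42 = 10122175630281/ 613465188928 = 16.50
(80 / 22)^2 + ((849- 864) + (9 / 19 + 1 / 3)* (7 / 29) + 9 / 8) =-731347 / 1600104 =-0.46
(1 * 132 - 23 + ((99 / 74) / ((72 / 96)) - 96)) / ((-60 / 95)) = -10393 / 444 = -23.41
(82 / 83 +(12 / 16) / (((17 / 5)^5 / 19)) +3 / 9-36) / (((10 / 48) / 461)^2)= -99964793513743248 / 589240655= -169650197.53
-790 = -790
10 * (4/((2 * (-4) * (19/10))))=-50/19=-2.63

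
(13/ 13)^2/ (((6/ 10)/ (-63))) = -105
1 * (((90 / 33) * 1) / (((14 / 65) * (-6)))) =-325 / 154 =-2.11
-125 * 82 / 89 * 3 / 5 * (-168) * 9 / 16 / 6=193725 / 178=1088.34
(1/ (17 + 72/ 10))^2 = 25/ 14641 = 0.00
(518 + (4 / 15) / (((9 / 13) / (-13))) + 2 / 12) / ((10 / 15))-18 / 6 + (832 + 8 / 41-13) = 11704193 / 7380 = 1585.93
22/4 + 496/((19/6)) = 6161/38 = 162.13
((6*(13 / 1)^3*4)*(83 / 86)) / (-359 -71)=-1094106 / 9245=-118.35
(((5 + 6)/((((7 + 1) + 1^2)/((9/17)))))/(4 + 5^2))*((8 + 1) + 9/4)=495/1972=0.25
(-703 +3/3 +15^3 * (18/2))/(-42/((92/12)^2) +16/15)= 235455255/2794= 84271.74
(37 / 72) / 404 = 37 / 29088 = 0.00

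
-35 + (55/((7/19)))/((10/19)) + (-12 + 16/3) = 10163/42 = 241.98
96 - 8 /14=668 /7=95.43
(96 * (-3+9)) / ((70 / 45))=2592 / 7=370.29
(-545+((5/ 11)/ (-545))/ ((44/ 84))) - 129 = -674.00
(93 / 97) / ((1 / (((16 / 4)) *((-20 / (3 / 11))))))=-27280 / 97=-281.24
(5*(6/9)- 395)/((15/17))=-3995/9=-443.89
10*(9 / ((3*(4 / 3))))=45 / 2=22.50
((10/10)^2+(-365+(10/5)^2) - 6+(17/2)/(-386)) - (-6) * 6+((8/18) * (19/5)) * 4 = -11230277/34740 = -323.27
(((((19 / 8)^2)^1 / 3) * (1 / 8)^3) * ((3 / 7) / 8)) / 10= 361 / 18350080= 0.00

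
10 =10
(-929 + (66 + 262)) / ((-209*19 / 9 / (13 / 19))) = 70317 / 75449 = 0.93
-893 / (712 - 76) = -893 / 636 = -1.40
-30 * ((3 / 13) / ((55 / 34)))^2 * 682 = -3870288 / 9295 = -416.38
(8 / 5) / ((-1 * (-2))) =4 / 5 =0.80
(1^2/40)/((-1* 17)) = -1/680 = -0.00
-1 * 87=-87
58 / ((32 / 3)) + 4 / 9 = 847 / 144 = 5.88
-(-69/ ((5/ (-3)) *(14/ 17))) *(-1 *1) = 3519/ 70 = 50.27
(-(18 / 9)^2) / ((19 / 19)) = -4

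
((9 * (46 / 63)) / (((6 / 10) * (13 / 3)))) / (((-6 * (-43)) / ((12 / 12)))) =115 / 11739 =0.01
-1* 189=-189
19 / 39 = 0.49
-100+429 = 329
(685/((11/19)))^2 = 169390225/121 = 1399919.21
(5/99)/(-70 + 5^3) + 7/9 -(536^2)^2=-89884961868976/1089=-82538991615.22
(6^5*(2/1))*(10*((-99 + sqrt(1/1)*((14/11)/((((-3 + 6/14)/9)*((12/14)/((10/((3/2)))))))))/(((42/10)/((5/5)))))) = -4948737.66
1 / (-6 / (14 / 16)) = -7 / 48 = -0.15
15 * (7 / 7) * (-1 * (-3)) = 45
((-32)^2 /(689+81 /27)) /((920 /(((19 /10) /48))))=19 /298425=0.00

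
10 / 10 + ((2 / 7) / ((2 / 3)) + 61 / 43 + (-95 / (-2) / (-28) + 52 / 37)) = 227743 / 89096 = 2.56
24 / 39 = 8 / 13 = 0.62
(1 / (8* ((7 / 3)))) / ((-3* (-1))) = 1 / 56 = 0.02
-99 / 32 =-3.09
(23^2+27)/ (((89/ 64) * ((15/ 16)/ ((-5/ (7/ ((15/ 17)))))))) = -2846720/ 10591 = -268.79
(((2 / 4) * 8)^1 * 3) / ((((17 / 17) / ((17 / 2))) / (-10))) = -1020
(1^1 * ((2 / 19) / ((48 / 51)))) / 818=17 / 124336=0.00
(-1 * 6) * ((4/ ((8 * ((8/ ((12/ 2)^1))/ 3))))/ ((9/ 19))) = -57/ 4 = -14.25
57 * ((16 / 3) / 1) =304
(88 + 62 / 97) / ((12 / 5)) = 36.93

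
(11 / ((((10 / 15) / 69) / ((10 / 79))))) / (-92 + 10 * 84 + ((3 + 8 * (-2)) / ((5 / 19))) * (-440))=1035 / 161476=0.01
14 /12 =7 /6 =1.17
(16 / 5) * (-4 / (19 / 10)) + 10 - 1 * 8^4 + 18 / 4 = -155353 / 38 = -4088.24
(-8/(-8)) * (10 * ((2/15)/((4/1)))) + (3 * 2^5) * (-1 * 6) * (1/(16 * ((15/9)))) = -319/15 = -21.27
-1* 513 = -513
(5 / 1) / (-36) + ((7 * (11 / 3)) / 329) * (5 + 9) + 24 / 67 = 148679 / 113364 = 1.31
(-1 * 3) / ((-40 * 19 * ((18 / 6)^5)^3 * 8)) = 1 / 29080451520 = 0.00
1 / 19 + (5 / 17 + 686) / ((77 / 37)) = 8203210 / 24871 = 329.83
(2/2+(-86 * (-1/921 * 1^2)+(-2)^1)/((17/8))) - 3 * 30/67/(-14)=0.20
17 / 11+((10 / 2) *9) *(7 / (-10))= -659 / 22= -29.95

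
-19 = -19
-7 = -7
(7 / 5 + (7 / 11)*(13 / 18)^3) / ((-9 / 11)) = -2.00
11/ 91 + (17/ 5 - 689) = -311893/ 455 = -685.48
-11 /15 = -0.73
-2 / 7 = -0.29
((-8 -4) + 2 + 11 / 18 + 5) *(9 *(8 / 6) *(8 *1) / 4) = -316 / 3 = -105.33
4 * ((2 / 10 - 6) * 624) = -72384 / 5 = -14476.80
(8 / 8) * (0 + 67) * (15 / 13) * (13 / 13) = 1005 / 13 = 77.31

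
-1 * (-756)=756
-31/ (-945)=31/ 945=0.03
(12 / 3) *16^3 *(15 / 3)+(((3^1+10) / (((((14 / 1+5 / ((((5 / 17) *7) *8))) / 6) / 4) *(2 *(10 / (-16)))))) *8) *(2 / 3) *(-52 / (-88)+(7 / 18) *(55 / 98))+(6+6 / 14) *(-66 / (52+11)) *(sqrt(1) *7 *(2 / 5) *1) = 227104743748 / 2775465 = 81825.84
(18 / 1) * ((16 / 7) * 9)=370.29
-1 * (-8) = 8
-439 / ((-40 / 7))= 3073 / 40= 76.82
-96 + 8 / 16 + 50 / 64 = -3031 / 32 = -94.72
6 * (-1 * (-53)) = 318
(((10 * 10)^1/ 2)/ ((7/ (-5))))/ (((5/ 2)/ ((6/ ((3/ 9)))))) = -257.14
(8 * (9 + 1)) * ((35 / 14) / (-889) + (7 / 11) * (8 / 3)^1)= 3976120 / 29337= 135.53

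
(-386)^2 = 148996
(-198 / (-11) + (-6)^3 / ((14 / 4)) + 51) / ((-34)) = -3 / 14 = -0.21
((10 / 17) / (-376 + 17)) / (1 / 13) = -130 / 6103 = -0.02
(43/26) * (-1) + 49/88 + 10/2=4465/1144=3.90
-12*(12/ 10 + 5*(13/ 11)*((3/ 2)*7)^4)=-189622143/ 220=-861918.83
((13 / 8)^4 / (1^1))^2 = 815730721 / 16777216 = 48.62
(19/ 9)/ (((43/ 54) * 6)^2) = 171/ 1849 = 0.09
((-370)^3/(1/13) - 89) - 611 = -658489700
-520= -520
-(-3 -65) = 68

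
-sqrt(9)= -3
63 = 63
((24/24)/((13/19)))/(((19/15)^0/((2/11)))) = 38/143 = 0.27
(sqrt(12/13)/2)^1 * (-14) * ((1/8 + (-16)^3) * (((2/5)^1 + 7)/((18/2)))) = 8486653 * sqrt(39)/2340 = 22649.20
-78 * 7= -546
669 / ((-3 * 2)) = -223 / 2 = -111.50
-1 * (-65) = 65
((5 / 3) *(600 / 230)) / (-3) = -100 / 69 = -1.45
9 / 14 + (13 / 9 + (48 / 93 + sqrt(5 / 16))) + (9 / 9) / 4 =sqrt(5) / 4 + 22291 / 7812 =3.41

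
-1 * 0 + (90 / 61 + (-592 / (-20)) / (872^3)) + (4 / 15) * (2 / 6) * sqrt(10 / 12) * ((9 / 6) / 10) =sqrt(30) / 450 + 74593672657 / 50557932160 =1.49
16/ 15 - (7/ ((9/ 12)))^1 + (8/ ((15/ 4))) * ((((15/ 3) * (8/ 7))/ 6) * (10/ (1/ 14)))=12428/ 45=276.18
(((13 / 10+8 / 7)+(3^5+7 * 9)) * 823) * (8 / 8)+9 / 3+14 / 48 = 213235481 / 840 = 253851.76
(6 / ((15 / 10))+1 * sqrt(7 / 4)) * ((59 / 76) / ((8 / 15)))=885 * sqrt(7) / 1216+885 / 152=7.75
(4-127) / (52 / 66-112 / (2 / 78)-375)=4059 / 156493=0.03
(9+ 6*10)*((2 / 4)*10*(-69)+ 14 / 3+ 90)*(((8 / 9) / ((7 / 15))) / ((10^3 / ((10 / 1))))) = -329.01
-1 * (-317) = 317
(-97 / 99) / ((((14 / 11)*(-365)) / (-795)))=-5141 / 3066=-1.68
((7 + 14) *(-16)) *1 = -336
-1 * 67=-67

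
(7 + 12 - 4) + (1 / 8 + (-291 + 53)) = -1783 / 8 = -222.88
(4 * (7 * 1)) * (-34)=-952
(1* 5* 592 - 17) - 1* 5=2938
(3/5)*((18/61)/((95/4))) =216/28975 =0.01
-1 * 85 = -85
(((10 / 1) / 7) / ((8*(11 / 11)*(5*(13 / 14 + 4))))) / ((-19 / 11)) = -11 / 2622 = -0.00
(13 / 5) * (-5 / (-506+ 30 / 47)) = 611 / 23752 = 0.03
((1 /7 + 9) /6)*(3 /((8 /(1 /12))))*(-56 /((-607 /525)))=2.31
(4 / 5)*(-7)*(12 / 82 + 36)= -41496 / 205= -202.42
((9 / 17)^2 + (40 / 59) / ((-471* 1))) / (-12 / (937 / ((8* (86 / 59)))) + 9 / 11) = 23080970143 / 55363816989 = 0.42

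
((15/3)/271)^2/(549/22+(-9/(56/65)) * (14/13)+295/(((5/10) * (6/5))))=3300/4899175669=0.00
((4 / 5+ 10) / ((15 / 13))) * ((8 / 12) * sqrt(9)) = 468 / 25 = 18.72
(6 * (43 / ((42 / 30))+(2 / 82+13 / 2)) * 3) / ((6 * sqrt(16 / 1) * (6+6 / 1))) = 21375 / 9184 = 2.33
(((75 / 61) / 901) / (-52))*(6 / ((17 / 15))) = -3375 / 24292762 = -0.00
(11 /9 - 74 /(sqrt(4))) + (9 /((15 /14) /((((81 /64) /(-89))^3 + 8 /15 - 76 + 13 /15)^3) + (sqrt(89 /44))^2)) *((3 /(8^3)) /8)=-67275995377966474793300618194575760769181740209621 /1880556257135128524040532177938955806816839330816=-35.77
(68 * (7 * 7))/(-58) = -1666/29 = -57.45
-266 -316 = -582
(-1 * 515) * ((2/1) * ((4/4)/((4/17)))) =-8755/2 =-4377.50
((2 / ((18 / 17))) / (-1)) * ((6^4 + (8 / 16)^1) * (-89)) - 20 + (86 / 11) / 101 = 4358286787 / 19998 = 217936.13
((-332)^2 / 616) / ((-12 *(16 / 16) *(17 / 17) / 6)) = -6889 / 77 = -89.47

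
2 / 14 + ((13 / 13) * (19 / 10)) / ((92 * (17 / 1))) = 15773 / 109480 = 0.14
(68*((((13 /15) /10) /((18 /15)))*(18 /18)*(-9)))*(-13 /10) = 2873 /50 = 57.46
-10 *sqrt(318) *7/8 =-35 *sqrt(318)/4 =-156.03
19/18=1.06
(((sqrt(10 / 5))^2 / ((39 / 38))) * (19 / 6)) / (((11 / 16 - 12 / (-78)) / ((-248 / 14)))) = -1432448 / 11025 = -129.93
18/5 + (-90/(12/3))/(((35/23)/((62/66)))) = -7923/770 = -10.29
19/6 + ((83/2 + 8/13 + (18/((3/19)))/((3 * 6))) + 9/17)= 11524/221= 52.14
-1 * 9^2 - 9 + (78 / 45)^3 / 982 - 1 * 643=-1214663837 / 1657125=-732.99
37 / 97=0.38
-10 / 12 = -5 / 6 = -0.83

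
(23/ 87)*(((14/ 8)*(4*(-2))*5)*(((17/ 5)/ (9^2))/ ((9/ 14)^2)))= -1072904/ 570807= -1.88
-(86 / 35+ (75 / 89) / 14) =-15683 / 6230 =-2.52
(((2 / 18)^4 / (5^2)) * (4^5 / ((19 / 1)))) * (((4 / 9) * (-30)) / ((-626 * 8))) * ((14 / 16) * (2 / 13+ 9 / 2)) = 27104 / 7608562065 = 0.00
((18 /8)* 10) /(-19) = -45 /38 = -1.18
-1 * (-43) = 43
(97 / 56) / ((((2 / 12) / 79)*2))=22989 / 56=410.52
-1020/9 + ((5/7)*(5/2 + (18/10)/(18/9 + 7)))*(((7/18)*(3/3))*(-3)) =-115.58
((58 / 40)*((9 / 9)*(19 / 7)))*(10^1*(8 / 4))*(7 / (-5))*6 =-3306 / 5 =-661.20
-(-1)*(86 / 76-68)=-2541 / 38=-66.87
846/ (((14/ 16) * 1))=6768/ 7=966.86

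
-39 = -39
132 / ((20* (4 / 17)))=561 / 20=28.05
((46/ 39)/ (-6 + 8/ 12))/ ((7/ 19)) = -437/ 728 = -0.60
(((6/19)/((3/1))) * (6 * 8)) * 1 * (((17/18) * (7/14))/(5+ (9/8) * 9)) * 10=10880/6897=1.58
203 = 203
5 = 5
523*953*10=4984190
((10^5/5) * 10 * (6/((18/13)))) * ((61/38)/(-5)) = -15860000/57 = -278245.61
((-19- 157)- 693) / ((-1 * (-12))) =-72.42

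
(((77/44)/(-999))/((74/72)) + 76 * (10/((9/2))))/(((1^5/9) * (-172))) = -2080859/235468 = -8.84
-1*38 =-38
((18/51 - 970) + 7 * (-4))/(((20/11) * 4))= -2332/17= -137.18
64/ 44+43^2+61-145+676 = 2442.45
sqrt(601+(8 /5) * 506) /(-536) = -sqrt(35265) /2680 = -0.07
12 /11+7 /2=101 /22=4.59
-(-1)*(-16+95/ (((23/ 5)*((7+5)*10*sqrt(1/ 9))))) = -2849/ 184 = -15.48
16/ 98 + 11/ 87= 0.29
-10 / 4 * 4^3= -160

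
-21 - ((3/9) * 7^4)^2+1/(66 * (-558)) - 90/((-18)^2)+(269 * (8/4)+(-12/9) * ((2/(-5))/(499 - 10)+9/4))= -19210076727029/30014820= -640019.72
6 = 6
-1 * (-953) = 953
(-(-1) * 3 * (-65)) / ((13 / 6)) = -90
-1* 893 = -893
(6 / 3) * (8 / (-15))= -16 / 15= -1.07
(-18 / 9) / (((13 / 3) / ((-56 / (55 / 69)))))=23184 / 715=32.43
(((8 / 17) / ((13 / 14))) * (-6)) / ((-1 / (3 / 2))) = 1008 / 221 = 4.56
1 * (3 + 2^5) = 35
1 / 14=0.07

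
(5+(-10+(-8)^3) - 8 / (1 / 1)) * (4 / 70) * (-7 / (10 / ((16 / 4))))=84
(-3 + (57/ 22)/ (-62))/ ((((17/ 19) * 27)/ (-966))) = 1410199/ 11594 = 121.63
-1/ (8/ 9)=-9/ 8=-1.12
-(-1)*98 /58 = 49 /29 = 1.69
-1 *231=-231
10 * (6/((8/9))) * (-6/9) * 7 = -315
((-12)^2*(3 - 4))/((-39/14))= 672/13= 51.69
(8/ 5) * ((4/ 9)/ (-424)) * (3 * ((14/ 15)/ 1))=-56/ 11925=-0.00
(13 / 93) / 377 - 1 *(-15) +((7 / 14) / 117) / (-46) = 145155229 / 9676836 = 15.00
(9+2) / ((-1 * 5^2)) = -0.44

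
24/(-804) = -2/67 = -0.03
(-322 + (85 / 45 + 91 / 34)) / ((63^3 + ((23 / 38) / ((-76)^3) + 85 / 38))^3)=-225433715645865314206351360 / 11103020748814730454828919404703422083601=-0.00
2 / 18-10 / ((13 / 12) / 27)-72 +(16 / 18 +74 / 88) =-182691 / 572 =-319.39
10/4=5/2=2.50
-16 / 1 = -16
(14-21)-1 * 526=-533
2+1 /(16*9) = 2.01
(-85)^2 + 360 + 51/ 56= 424811/ 56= 7585.91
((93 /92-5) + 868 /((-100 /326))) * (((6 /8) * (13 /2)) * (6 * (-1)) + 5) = 68716.48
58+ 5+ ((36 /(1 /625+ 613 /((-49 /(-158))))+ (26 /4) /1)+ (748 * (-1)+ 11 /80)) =-1095006845977 /1614234640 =-678.34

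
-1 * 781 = -781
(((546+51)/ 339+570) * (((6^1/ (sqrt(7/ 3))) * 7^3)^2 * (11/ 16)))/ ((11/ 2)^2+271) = 322507388511/ 136165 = 2368504.30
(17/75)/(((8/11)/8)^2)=2057/75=27.43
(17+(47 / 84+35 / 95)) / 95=28613 / 151620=0.19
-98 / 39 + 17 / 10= -317 / 390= -0.81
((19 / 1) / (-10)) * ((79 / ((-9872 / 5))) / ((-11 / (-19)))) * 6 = 85557 / 108592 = 0.79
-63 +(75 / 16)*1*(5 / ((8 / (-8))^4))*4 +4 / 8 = 125 / 4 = 31.25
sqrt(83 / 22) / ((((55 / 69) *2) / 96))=1656 *sqrt(1826) / 605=116.96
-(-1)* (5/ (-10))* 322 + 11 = -150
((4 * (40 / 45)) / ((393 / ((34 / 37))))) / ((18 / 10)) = 5440 / 1177821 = 0.00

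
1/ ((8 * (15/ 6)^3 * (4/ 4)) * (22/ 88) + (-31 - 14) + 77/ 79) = -316/ 4037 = -0.08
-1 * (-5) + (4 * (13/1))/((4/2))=31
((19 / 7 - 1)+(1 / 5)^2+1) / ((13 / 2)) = 964 / 2275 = 0.42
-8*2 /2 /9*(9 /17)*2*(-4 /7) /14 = 32 /833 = 0.04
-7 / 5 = -1.40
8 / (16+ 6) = 4 / 11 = 0.36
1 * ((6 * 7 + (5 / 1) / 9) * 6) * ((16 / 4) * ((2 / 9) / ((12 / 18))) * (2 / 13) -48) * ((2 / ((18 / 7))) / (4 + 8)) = -2498692 / 3159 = -790.98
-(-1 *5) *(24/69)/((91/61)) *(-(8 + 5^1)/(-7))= 2440/1127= 2.17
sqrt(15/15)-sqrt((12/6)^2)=-1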